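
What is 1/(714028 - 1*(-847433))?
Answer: 1/1561461 ≈ 6.4043e-7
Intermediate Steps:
1/(714028 - 1*(-847433)) = 1/(714028 + 847433) = 1/1561461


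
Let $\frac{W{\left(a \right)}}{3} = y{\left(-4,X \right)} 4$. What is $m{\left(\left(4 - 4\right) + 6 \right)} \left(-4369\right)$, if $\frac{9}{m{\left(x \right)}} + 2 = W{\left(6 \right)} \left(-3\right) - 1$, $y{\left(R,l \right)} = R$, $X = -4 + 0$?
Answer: $- \frac{13107}{47} \approx -278.87$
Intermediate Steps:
$X = -4$
$W{\left(a \right)} = -48$ ($W{\left(a \right)} = 3 \left(\left(-4\right) 4\right) = 3 \left(-16\right) = -48$)
$m{\left(x \right)} = \frac{3}{47}$ ($m{\left(x \right)} = \frac{9}{-2 - -143} = \frac{9}{-2 + \left(144 - 1\right)} = \frac{9}{-2 + 143} = \frac{9}{141} = 9 \cdot \frac{1}{141} = \frac{3}{47}$)
$m{\left(\left(4 - 4\right) + 6 \right)} \left(-4369\right) = \frac{3}{47} \left(-4369\right) = - \frac{13107}{47}$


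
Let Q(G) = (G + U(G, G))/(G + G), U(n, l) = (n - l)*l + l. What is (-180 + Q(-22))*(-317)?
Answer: 56743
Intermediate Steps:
U(n, l) = l + l*(n - l) (U(n, l) = l*(n - l) + l = l + l*(n - l))
Q(G) = 1 (Q(G) = (G + G*(1 + G - G))/(G + G) = (G + G*1)/((2*G)) = (G + G)*(1/(2*G)) = (2*G)*(1/(2*G)) = 1)
(-180 + Q(-22))*(-317) = (-180 + 1)*(-317) = -179*(-317) = 56743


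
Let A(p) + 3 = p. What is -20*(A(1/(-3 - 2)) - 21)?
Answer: 484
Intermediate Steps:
A(p) = -3 + p
-20*(A(1/(-3 - 2)) - 21) = -20*((-3 + 1/(-3 - 2)) - 21) = -20*((-3 + 1/(-5)) - 21) = -20*((-3 - ⅕) - 21) = -20*(-16/5 - 21) = -20*(-121/5) = 484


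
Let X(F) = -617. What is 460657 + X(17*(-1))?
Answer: 460040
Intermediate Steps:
460657 + X(17*(-1)) = 460657 - 617 = 460040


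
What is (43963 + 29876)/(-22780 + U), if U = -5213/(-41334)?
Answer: -3052061226/941583307 ≈ -3.2414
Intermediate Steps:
U = 5213/41334 (U = -5213*(-1/41334) = 5213/41334 ≈ 0.12612)
(43963 + 29876)/(-22780 + U) = (43963 + 29876)/(-22780 + 5213/41334) = 73839/(-941583307/41334) = 73839*(-41334/941583307) = -3052061226/941583307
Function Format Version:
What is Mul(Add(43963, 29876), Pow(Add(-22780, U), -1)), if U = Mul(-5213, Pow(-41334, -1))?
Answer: Rational(-3052061226, 941583307) ≈ -3.2414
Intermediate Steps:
U = Rational(5213, 41334) (U = Mul(-5213, Rational(-1, 41334)) = Rational(5213, 41334) ≈ 0.12612)
Mul(Add(43963, 29876), Pow(Add(-22780, U), -1)) = Mul(Add(43963, 29876), Pow(Add(-22780, Rational(5213, 41334)), -1)) = Mul(73839, Pow(Rational(-941583307, 41334), -1)) = Mul(73839, Rational(-41334, 941583307)) = Rational(-3052061226, 941583307)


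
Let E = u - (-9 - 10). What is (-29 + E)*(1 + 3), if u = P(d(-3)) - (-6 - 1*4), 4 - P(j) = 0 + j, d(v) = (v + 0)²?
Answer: -20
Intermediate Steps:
d(v) = v²
P(j) = 4 - j (P(j) = 4 - (0 + j) = 4 - j)
u = 5 (u = (4 - 1*(-3)²) - (-6 - 1*4) = (4 - 1*9) - (-6 - 4) = (4 - 9) - 1*(-10) = -5 + 10 = 5)
E = 24 (E = 5 - (-9 - 10) = 5 - 1*(-19) = 5 + 19 = 24)
(-29 + E)*(1 + 3) = (-29 + 24)*(1 + 3) = -5*4 = -20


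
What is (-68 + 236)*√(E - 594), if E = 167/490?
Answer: 12*I*√2908930/5 ≈ 4093.3*I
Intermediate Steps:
E = 167/490 (E = 167*(1/490) = 167/490 ≈ 0.34082)
(-68 + 236)*√(E - 594) = (-68 + 236)*√(167/490 - 594) = 168*√(-290893/490) = 168*(I*√2908930/70) = 12*I*√2908930/5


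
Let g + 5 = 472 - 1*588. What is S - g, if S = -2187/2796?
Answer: 112043/932 ≈ 120.22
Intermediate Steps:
g = -121 (g = -5 + (472 - 1*588) = -5 + (472 - 588) = -5 - 116 = -121)
S = -729/932 (S = -2187*1/2796 = -729/932 ≈ -0.78219)
S - g = -729/932 - 1*(-121) = -729/932 + 121 = 112043/932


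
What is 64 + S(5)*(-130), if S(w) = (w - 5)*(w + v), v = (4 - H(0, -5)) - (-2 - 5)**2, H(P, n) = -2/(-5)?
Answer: 64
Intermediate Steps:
H(P, n) = 2/5 (H(P, n) = -2*(-1/5) = 2/5)
v = -227/5 (v = (4 - 1*2/5) - (-2 - 5)**2 = (4 - 2/5) - 1*(-7)**2 = 18/5 - 1*49 = 18/5 - 49 = -227/5 ≈ -45.400)
S(w) = (-5 + w)*(-227/5 + w) (S(w) = (w - 5)*(w - 227/5) = (-5 + w)*(-227/5 + w))
64 + S(5)*(-130) = 64 + (227 + 5**2 - 252/5*5)*(-130) = 64 + (227 + 25 - 252)*(-130) = 64 + 0*(-130) = 64 + 0 = 64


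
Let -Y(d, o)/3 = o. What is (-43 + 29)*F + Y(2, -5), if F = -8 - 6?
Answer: 211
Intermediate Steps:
F = -14
Y(d, o) = -3*o
(-43 + 29)*F + Y(2, -5) = (-43 + 29)*(-14) - 3*(-5) = -14*(-14) + 15 = 196 + 15 = 211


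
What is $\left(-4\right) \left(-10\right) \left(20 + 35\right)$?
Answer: $2200$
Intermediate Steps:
$\left(-4\right) \left(-10\right) \left(20 + 35\right) = 40 \cdot 55 = 2200$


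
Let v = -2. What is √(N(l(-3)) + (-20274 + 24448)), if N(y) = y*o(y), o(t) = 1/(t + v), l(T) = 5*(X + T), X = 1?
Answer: √150294/6 ≈ 64.613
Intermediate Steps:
l(T) = 5 + 5*T (l(T) = 5*(1 + T) = 5 + 5*T)
o(t) = 1/(-2 + t) (o(t) = 1/(t - 2) = 1/(-2 + t))
N(y) = y/(-2 + y)
√(N(l(-3)) + (-20274 + 24448)) = √((5 + 5*(-3))/(-2 + (5 + 5*(-3))) + (-20274 + 24448)) = √((5 - 15)/(-2 + (5 - 15)) + 4174) = √(-10/(-2 - 10) + 4174) = √(-10/(-12) + 4174) = √(-10*(-1/12) + 4174) = √(⅚ + 4174) = √(25049/6) = √150294/6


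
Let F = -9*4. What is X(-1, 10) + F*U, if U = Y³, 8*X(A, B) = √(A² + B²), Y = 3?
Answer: -972 + √101/8 ≈ -970.74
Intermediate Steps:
X(A, B) = √(A² + B²)/8
F = -36
U = 27 (U = 3³ = 27)
X(-1, 10) + F*U = √((-1)² + 10²)/8 - 36*27 = √(1 + 100)/8 - 972 = √101/8 - 972 = -972 + √101/8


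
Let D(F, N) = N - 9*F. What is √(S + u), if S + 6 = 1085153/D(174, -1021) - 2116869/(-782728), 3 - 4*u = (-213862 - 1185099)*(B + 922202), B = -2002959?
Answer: I*√387461253807757712151833759742/1012458668 ≈ 6.148e+5*I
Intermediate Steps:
u = -755968446737/2 (u = ¾ - (-213862 - 1185099)*(-2002959 + 922202)/4 = ¾ - (-1398961)*(-1080757)/4 = ¾ - ¼*1511936893477 = ¾ - 1511936893477/4 = -755968446737/2 ≈ -3.7798e+11)
S = -856052801297/2024917336 (S = -6 + (1085153/(-1021 - 9*174) - 2116869/(-782728)) = -6 + (1085153/(-1021 - 1566) - 2116869*(-1/782728)) = -6 + (1085153/(-2587) + 2116869/782728) = -6 + (1085153*(-1/2587) + 2116869/782728) = -6 + (-1085153/2587 + 2116869/782728) = -6 - 843903297281/2024917336 = -856052801297/2024917336 ≈ -422.76)
√(S + u) = √(-856052801297/2024917336 - 755968446737/2) = √(-765386807489424767613/2024917336) = I*√387461253807757712151833759742/1012458668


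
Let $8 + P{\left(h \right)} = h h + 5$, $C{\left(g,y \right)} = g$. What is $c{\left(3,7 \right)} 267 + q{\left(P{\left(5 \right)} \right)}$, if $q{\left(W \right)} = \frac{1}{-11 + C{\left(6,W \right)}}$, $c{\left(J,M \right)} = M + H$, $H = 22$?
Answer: $\frac{38714}{5} \approx 7742.8$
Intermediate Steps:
$c{\left(J,M \right)} = 22 + M$ ($c{\left(J,M \right)} = M + 22 = 22 + M$)
$P{\left(h \right)} = -3 + h^{2}$ ($P{\left(h \right)} = -8 + \left(h h + 5\right) = -8 + \left(h^{2} + 5\right) = -8 + \left(5 + h^{2}\right) = -3 + h^{2}$)
$q{\left(W \right)} = - \frac{1}{5}$ ($q{\left(W \right)} = \frac{1}{-11 + 6} = \frac{1}{-5} = - \frac{1}{5}$)
$c{\left(3,7 \right)} 267 + q{\left(P{\left(5 \right)} \right)} = \left(22 + 7\right) 267 - \frac{1}{5} = 29 \cdot 267 - \frac{1}{5} = 7743 - \frac{1}{5} = \frac{38714}{5}$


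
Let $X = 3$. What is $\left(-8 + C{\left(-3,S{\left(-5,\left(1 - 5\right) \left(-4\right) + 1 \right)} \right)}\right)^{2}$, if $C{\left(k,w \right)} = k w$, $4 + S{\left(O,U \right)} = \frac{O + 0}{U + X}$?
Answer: $\frac{361}{16} \approx 22.563$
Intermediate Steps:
$S{\left(O,U \right)} = -4 + \frac{O}{3 + U}$ ($S{\left(O,U \right)} = -4 + \frac{O + 0}{U + 3} = -4 + \frac{O}{3 + U}$)
$\left(-8 + C{\left(-3,S{\left(-5,\left(1 - 5\right) \left(-4\right) + 1 \right)} \right)}\right)^{2} = \left(-8 - 3 \frac{-12 - 5 - 4 \left(\left(1 - 5\right) \left(-4\right) + 1\right)}{3 + \left(\left(1 - 5\right) \left(-4\right) + 1\right)}\right)^{2} = \left(-8 - 3 \frac{-12 - 5 - 4 \left(\left(-4\right) \left(-4\right) + 1\right)}{3 + \left(\left(-4\right) \left(-4\right) + 1\right)}\right)^{2} = \left(-8 - 3 \frac{-12 - 5 - 4 \left(16 + 1\right)}{3 + \left(16 + 1\right)}\right)^{2} = \left(-8 - 3 \frac{-12 - 5 - 68}{3 + 17}\right)^{2} = \left(-8 - 3 \frac{-12 - 5 - 68}{20}\right)^{2} = \left(-8 - 3 \cdot \frac{1}{20} \left(-85\right)\right)^{2} = \left(-8 - - \frac{51}{4}\right)^{2} = \left(-8 + \frac{51}{4}\right)^{2} = \left(\frac{19}{4}\right)^{2} = \frac{361}{16}$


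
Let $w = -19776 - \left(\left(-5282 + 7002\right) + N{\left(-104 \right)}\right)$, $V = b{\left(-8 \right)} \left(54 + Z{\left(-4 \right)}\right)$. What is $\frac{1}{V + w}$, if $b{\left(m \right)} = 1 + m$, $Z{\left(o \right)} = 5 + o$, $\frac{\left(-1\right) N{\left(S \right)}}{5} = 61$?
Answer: $- \frac{1}{21576} \approx -4.6348 \cdot 10^{-5}$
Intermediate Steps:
$N{\left(S \right)} = -305$ ($N{\left(S \right)} = \left(-5\right) 61 = -305$)
$V = -385$ ($V = \left(1 - 8\right) \left(54 + \left(5 - 4\right)\right) = - 7 \left(54 + 1\right) = \left(-7\right) 55 = -385$)
$w = -21191$ ($w = -19776 - \left(\left(-5282 + 7002\right) - 305\right) = -19776 - \left(1720 - 305\right) = -19776 - 1415 = -21191$)
$\frac{1}{V + w} = \frac{1}{-385 - 21191} = \frac{1}{-21576} = - \frac{1}{21576}$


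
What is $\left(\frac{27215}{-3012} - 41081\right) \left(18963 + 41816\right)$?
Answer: $- \frac{7522202742673}{3012} \approx -2.4974 \cdot 10^{9}$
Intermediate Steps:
$\left(\frac{27215}{-3012} - 41081\right) \left(18963 + 41816\right) = \left(27215 \left(- \frac{1}{3012}\right) - 41081\right) 60779 = \left(- \frac{27215}{3012} - 41081\right) 60779 = \left(- \frac{123763187}{3012}\right) 60779 = - \frac{7522202742673}{3012}$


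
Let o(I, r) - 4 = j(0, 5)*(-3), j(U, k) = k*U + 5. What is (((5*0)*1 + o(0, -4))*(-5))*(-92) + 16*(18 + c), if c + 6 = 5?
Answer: -4788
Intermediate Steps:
c = -1 (c = -6 + 5 = -1)
j(U, k) = 5 + U*k (j(U, k) = U*k + 5 = 5 + U*k)
o(I, r) = -11 (o(I, r) = 4 + (5 + 0*5)*(-3) = 4 + (5 + 0)*(-3) = 4 + 5*(-3) = 4 - 15 = -11)
(((5*0)*1 + o(0, -4))*(-5))*(-92) + 16*(18 + c) = (((5*0)*1 - 11)*(-5))*(-92) + 16*(18 - 1) = ((0*1 - 11)*(-5))*(-92) + 16*17 = ((0 - 11)*(-5))*(-92) + 272 = -11*(-5)*(-92) + 272 = 55*(-92) + 272 = -5060 + 272 = -4788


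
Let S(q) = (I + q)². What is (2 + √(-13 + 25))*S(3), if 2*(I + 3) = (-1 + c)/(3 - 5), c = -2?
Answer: 9/8 + 9*√3/8 ≈ 3.0736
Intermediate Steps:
I = -9/4 (I = -3 + ((-1 - 2)/(3 - 5))/2 = -3 + (-3/(-2))/2 = -3 + (-3*(-½))/2 = -3 + (½)*(3/2) = -3 + ¾ = -9/4 ≈ -2.2500)
S(q) = (-9/4 + q)²
(2 + √(-13 + 25))*S(3) = (2 + √(-13 + 25))*((-9 + 4*3)²/16) = (2 + √12)*((-9 + 12)²/16) = (2 + 2*√3)*((1/16)*3²) = (2 + 2*√3)*((1/16)*9) = (2 + 2*√3)*(9/16) = 9/8 + 9*√3/8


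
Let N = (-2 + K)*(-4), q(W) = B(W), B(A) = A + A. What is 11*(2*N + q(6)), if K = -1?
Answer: 396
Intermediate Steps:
B(A) = 2*A
q(W) = 2*W
N = 12 (N = (-2 - 1)*(-4) = -3*(-4) = 12)
11*(2*N + q(6)) = 11*(2*12 + 2*6) = 11*(24 + 12) = 11*36 = 396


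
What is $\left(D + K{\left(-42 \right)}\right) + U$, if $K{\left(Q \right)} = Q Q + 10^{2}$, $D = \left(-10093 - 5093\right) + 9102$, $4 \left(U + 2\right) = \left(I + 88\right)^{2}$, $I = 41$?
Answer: $- \frac{247}{4} \approx -61.75$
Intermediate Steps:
$U = \frac{16633}{4}$ ($U = -2 + \frac{\left(41 + 88\right)^{2}}{4} = -2 + \frac{129^{2}}{4} = -2 + \frac{1}{4} \cdot 16641 = -2 + \frac{16641}{4} = \frac{16633}{4} \approx 4158.3$)
$D = -6084$ ($D = -15186 + 9102 = -6084$)
$K{\left(Q \right)} = 100 + Q^{2}$ ($K{\left(Q \right)} = Q^{2} + 100 = 100 + Q^{2}$)
$\left(D + K{\left(-42 \right)}\right) + U = \left(-6084 + \left(100 + \left(-42\right)^{2}\right)\right) + \frac{16633}{4} = \left(-6084 + \left(100 + 1764\right)\right) + \frac{16633}{4} = \left(-6084 + 1864\right) + \frac{16633}{4} = -4220 + \frac{16633}{4} = - \frac{247}{4}$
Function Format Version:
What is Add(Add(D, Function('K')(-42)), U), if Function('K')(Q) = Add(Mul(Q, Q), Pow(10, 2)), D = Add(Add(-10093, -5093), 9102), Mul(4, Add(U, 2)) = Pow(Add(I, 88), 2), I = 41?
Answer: Rational(-247, 4) ≈ -61.750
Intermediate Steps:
U = Rational(16633, 4) (U = Add(-2, Mul(Rational(1, 4), Pow(Add(41, 88), 2))) = Add(-2, Mul(Rational(1, 4), Pow(129, 2))) = Add(-2, Mul(Rational(1, 4), 16641)) = Add(-2, Rational(16641, 4)) = Rational(16633, 4) ≈ 4158.3)
D = -6084 (D = Add(-15186, 9102) = -6084)
Function('K')(Q) = Add(100, Pow(Q, 2)) (Function('K')(Q) = Add(Pow(Q, 2), 100) = Add(100, Pow(Q, 2)))
Add(Add(D, Function('K')(-42)), U) = Add(Add(-6084, Add(100, Pow(-42, 2))), Rational(16633, 4)) = Add(Add(-6084, Add(100, 1764)), Rational(16633, 4)) = Add(Add(-6084, 1864), Rational(16633, 4)) = Add(-4220, Rational(16633, 4)) = Rational(-247, 4)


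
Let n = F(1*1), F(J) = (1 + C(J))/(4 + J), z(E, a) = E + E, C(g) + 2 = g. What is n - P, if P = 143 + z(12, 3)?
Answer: -167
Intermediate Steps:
C(g) = -2 + g
z(E, a) = 2*E
F(J) = (-1 + J)/(4 + J) (F(J) = (1 + (-2 + J))/(4 + J) = (-1 + J)/(4 + J))
n = 0 (n = (-1 + 1*1)/(4 + 1*1) = (-1 + 1)/(4 + 1) = 0/5 = (1/5)*0 = 0)
P = 167 (P = 143 + 2*12 = 143 + 24 = 167)
n - P = 0 - 1*167 = 0 - 167 = -167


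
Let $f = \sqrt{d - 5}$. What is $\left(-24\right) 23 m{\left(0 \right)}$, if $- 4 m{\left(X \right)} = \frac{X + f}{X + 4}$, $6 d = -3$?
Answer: $\frac{69 i \sqrt{22}}{4} \approx 80.91 i$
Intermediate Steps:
$d = - \frac{1}{2}$ ($d = \frac{1}{6} \left(-3\right) = - \frac{1}{2} \approx -0.5$)
$f = \frac{i \sqrt{22}}{2}$ ($f = \sqrt{- \frac{1}{2} - 5} = \sqrt{- \frac{11}{2}} = \frac{i \sqrt{22}}{2} \approx 2.3452 i$)
$m{\left(X \right)} = - \frac{X + \frac{i \sqrt{22}}{2}}{4 \left(4 + X\right)}$ ($m{\left(X \right)} = - \frac{\left(X + \frac{i \sqrt{22}}{2}\right) \frac{1}{X + 4}}{4} = - \frac{\left(X + \frac{i \sqrt{22}}{2}\right) \frac{1}{4 + X}}{4} = - \frac{\frac{1}{4 + X} \left(X + \frac{i \sqrt{22}}{2}\right)}{4} = - \frac{X + \frac{i \sqrt{22}}{2}}{4 \left(4 + X\right)}$)
$\left(-24\right) 23 m{\left(0 \right)} = \left(-24\right) 23 \frac{\left(-2\right) 0 - i \sqrt{22}}{8 \left(4 + 0\right)} = - 552 \frac{0 - i \sqrt{22}}{8 \cdot 4} = - 552 \cdot \frac{1}{8} \cdot \frac{1}{4} \left(- i \sqrt{22}\right) = - 552 \left(- \frac{i \sqrt{22}}{32}\right) = \frac{69 i \sqrt{22}}{4}$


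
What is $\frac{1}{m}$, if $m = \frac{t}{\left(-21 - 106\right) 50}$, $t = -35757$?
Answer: $\frac{6350}{35757} \approx 0.17759$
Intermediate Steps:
$m = \frac{35757}{6350}$ ($m = - \frac{35757}{\left(-21 - 106\right) 50} = - \frac{35757}{\left(-127\right) 50} = - \frac{35757}{-6350} = \left(-35757\right) \left(- \frac{1}{6350}\right) = \frac{35757}{6350} \approx 5.631$)
$\frac{1}{m} = \frac{1}{\frac{35757}{6350}} = \frac{6350}{35757}$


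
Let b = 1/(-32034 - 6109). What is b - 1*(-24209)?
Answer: 923403886/38143 ≈ 24209.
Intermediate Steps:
b = -1/38143 (b = 1/(-38143) = -1/38143 ≈ -2.6217e-5)
b - 1*(-24209) = -1/38143 - 1*(-24209) = -1/38143 + 24209 = 923403886/38143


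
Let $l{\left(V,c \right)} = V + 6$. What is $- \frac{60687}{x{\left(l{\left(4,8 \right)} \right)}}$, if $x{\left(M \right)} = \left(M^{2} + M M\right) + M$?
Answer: $- \frac{20229}{70} \approx -288.99$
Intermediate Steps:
$l{\left(V,c \right)} = 6 + V$
$x{\left(M \right)} = M + 2 M^{2}$ ($x{\left(M \right)} = \left(M^{2} + M^{2}\right) + M = 2 M^{2} + M = M + 2 M^{2}$)
$- \frac{60687}{x{\left(l{\left(4,8 \right)} \right)}} = - \frac{60687}{\left(6 + 4\right) \left(1 + 2 \left(6 + 4\right)\right)} = - \frac{60687}{10 \left(1 + 2 \cdot 10\right)} = - \frac{60687}{10 \left(1 + 20\right)} = - \frac{60687}{10 \cdot 21} = - \frac{60687}{210} = \left(-60687\right) \frac{1}{210} = - \frac{20229}{70}$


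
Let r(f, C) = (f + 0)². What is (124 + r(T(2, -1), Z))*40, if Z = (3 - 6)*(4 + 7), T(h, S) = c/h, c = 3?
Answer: 5050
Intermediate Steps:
T(h, S) = 3/h
Z = -33 (Z = -3*11 = -33)
r(f, C) = f²
(124 + r(T(2, -1), Z))*40 = (124 + (3/2)²)*40 = (124 + 9/4)*40 = (505/4)*40 = 5050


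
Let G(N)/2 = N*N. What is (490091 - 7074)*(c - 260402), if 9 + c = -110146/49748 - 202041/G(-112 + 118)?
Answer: -12649863284976137/99496 ≈ -1.2714e+11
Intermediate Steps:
G(N) = 2*N² (G(N) = 2*(N*N) = 2*N²)
c = -280313969/99496 (c = -9 + (-110146/49748 - 202041*1/(2*(-112 + 118)²)) = -9 + (-110146*1/49748 - 202041/(2*6²)) = -9 + (-55073/24874 - 202041/(2*36)) = -9 + (-55073/24874 - 202041/72) = -9 + (-55073/24874 - 202041*1/72) = -9 + (-55073/24874 - 22449/8) = -9 - 279418505/99496 = -280313969/99496 ≈ -2817.3)
(490091 - 7074)*(c - 260402) = (490091 - 7074)*(-280313969/99496 - 260402) = 483017*(-26189271361/99496) = -12649863284976137/99496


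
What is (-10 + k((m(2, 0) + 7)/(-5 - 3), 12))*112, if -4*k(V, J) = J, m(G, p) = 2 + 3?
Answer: -1456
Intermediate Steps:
m(G, p) = 5
k(V, J) = -J/4
(-10 + k((m(2, 0) + 7)/(-5 - 3), 12))*112 = (-10 - ¼*12)*112 = (-10 - 3)*112 = -13*112 = -1456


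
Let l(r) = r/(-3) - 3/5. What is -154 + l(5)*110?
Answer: -1210/3 ≈ -403.33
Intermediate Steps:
l(r) = -⅗ - r/3 (l(r) = r*(-⅓) - 3*⅕ = -r/3 - ⅗ = -⅗ - r/3)
-154 + l(5)*110 = -154 + (-⅗ - ⅓*5)*110 = -154 + (-⅗ - 5/3)*110 = -154 - 34/15*110 = -154 - 748/3 = -1210/3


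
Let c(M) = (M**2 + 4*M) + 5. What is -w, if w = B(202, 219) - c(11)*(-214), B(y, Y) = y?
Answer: -36582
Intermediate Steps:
c(M) = 5 + M**2 + 4*M
w = 36582 (w = 202 - (5 + 11**2 + 4*11)*(-214) = 202 - (5 + 121 + 44)*(-214) = 202 - 170*(-214) = 202 - 1*(-36380) = 202 + 36380 = 36582)
-w = -1*36582 = -36582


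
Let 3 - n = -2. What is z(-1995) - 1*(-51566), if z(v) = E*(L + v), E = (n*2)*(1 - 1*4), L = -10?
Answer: 111716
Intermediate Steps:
n = 5 (n = 3 - 1*(-2) = 3 + 2 = 5)
E = -30 (E = (5*2)*(1 - 1*4) = 10*(1 - 4) = 10*(-3) = -30)
z(v) = 300 - 30*v (z(v) = -30*(-10 + v) = 300 - 30*v)
z(-1995) - 1*(-51566) = (300 - 30*(-1995)) - 1*(-51566) = (300 + 59850) + 51566 = 60150 + 51566 = 111716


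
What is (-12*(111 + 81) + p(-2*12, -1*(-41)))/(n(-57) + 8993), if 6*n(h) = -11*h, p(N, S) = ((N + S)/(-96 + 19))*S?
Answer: -71242/280203 ≈ -0.25425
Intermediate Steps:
p(N, S) = S*(-N/77 - S/77) (p(N, S) = ((N + S)/(-77))*S = ((N + S)*(-1/77))*S = (-N/77 - S/77)*S = S*(-N/77 - S/77))
n(h) = -11*h/6 (n(h) = (-11*h)/6 = -11*h/6)
(-12*(111 + 81) + p(-2*12, -1*(-41)))/(n(-57) + 8993) = (-12*(111 + 81) - (-1*(-41))*(-2*12 - 1*(-41))/77)/(-11/6*(-57) + 8993) = (-12*192 - 1/77*41*(-24 + 41))/(209/2 + 8993) = (-2304 - 1/77*41*17)/(18195/2) = (-2304 - 697/77)*(2/18195) = -178105/77*2/18195 = -71242/280203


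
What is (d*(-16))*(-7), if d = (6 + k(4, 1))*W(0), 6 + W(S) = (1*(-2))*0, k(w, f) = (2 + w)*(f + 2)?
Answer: -16128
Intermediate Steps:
k(w, f) = (2 + f)*(2 + w) (k(w, f) = (2 + w)*(2 + f) = (2 + f)*(2 + w))
W(S) = -6 (W(S) = -6 + (1*(-2))*0 = -6 - 2*0 = -6 + 0 = -6)
d = -144 (d = (6 + (4 + 2*1 + 2*4 + 1*4))*(-6) = (6 + (4 + 2 + 8 + 4))*(-6) = (6 + 18)*(-6) = 24*(-6) = -144)
(d*(-16))*(-7) = -144*(-16)*(-7) = 2304*(-7) = -16128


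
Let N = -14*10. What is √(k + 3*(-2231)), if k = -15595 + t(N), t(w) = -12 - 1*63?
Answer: I*√22363 ≈ 149.54*I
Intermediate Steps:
N = -140
t(w) = -75 (t(w) = -12 - 63 = -75)
k = -15670 (k = -15595 - 75 = -15670)
√(k + 3*(-2231)) = √(-15670 + 3*(-2231)) = √(-15670 - 6693) = √(-22363) = I*√22363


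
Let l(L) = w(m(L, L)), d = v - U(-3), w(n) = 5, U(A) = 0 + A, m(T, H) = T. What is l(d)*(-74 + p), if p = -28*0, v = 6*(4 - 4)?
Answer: -370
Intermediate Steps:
v = 0 (v = 6*0 = 0)
U(A) = A
d = 3 (d = 0 - 1*(-3) = 0 + 3 = 3)
l(L) = 5
p = 0
l(d)*(-74 + p) = 5*(-74 + 0) = 5*(-74) = -370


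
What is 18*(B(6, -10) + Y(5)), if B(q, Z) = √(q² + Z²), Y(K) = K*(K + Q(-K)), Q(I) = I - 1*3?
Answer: -270 + 36*√34 ≈ -60.086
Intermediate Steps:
Q(I) = -3 + I (Q(I) = I - 3 = -3 + I)
Y(K) = -3*K (Y(K) = K*(K + (-3 - K)) = K*(-3) = -3*K)
B(q, Z) = √(Z² + q²)
18*(B(6, -10) + Y(5)) = 18*(√((-10)² + 6²) - 3*5) = 18*(√(100 + 36) - 15) = 18*(√136 - 15) = 18*(2*√34 - 15) = 18*(-15 + 2*√34) = -270 + 36*√34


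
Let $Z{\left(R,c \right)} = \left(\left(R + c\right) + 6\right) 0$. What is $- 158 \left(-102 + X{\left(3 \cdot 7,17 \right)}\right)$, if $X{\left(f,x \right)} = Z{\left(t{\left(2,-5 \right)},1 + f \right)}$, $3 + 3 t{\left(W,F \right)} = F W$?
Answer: $16116$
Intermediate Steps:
$t{\left(W,F \right)} = -1 + \frac{F W}{3}$
$Z{\left(R,c \right)} = 0$ ($Z{\left(R,c \right)} = \left(6 + R + c\right) 0 = 0$)
$X{\left(f,x \right)} = 0$
$- 158 \left(-102 + X{\left(3 \cdot 7,17 \right)}\right) = - 158 \left(-102 + 0\right) = \left(-158\right) \left(-102\right) = 16116$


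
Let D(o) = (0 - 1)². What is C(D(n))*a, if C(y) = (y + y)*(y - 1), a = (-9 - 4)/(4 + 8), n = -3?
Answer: 0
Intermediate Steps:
D(o) = 1 (D(o) = (-1)² = 1)
a = -13/12 ≈ -1.0833
C(y) = 2*y*(-1 + y) (C(y) = (2*y)*(-1 + y) = 2*y*(-1 + y))
C(D(n))*a = (2*1*(-1 + 1))*(-13/12) = (2*1*0)*(-13/12) = 0*(-13/12) = 0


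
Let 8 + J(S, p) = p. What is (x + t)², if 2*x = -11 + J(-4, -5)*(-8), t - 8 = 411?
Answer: 866761/4 ≈ 2.1669e+5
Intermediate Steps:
t = 419 (t = 8 + 411 = 419)
J(S, p) = -8 + p
x = 93/2 (x = (-11 + (-8 - 5)*(-8))/2 = (-11 - 13*(-8))/2 = (-11 + 104)/2 = (½)*93 = 93/2 ≈ 46.500)
(x + t)² = (93/2 + 419)² = (931/2)² = 866761/4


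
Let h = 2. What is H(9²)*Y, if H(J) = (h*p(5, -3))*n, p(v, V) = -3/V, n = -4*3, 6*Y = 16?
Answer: -64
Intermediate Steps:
Y = 8/3 (Y = (⅙)*16 = 8/3 ≈ 2.6667)
n = -12
H(J) = -24 (H(J) = (2*(-3/(-3)))*(-12) = (2*(-3*(-⅓)))*(-12) = (2*1)*(-12) = 2*(-12) = -24)
H(9²)*Y = -24*8/3 = -64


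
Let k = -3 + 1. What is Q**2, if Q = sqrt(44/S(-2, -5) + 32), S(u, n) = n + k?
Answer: 180/7 ≈ 25.714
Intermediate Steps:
k = -2
S(u, n) = -2 + n (S(u, n) = n - 2 = -2 + n)
Q = 6*sqrt(35)/7 (Q = sqrt(44/(-2 - 5) + 32) = sqrt(44/(-7) + 32) = sqrt(44*(-1/7) + 32) = sqrt(-44/7 + 32) = sqrt(180/7) = 6*sqrt(35)/7 ≈ 5.0709)
Q**2 = (6*sqrt(35)/7)**2 = 180/7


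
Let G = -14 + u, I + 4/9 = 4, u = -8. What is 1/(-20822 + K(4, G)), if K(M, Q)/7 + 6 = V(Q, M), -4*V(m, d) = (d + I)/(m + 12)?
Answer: -90/1877641 ≈ -4.7932e-5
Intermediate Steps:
I = 32/9 (I = -4/9 + 4 = 32/9 ≈ 3.5556)
V(m, d) = -(32/9 + d)/(4*(12 + m)) (V(m, d) = -(d + 32/9)/(4*(m + 12)) = -(32/9 + d)/(4*(12 + m)))
G = -22 (G = -14 - 8 = -22)
K(M, Q) = -42 + 7*(-32 - 9*M)/(36*(12 + Q)) (K(M, Q) = -42 + 7*((-32 - 9*M)/(36*(12 + Q))) = -42 + 7*(-32 - 9*M)/(36*(12 + Q)))
1/(-20822 + K(4, G)) = 1/(-20822 + 7*(-2624 - 216*(-22) - 9*4)/(36*(12 - 22))) = 1/(-20822 + (7/36)*(-2624 + 4752 - 36)/(-10)) = 1/(-20822 + (7/36)*(-1/10)*2092) = 1/(-20822 - 3661/90) = 1/(-1877641/90) = -90/1877641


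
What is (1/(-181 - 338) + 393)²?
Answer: 41602129156/269361 ≈ 1.5445e+5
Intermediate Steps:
(1/(-181 - 338) + 393)² = (1/(-519) + 393)² = (-1/519 + 393)² = (203966/519)² = 41602129156/269361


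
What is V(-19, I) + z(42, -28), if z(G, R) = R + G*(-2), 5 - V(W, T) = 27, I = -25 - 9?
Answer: -134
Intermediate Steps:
I = -34
V(W, T) = -22 (V(W, T) = 5 - 1*27 = 5 - 27 = -22)
z(G, R) = R - 2*G
V(-19, I) + z(42, -28) = -22 + (-28 - 2*42) = -22 + (-28 - 84) = -22 - 112 = -134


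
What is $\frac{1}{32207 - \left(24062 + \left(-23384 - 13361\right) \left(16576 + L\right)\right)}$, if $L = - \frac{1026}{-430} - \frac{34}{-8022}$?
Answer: $\frac{172473}{105067291173347} \approx 1.6415 \cdot 10^{-9}$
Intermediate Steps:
$L = \frac{2061298}{862365}$ ($L = \left(-1026\right) \left(- \frac{1}{430}\right) - - \frac{17}{4011} = \frac{513}{215} + \frac{17}{4011} = \frac{2061298}{862365} \approx 2.3903$)
$\frac{1}{32207 - \left(24062 + \left(-23384 - 13361\right) \left(16576 + L\right)\right)} = \frac{1}{32207 - \left(24062 + \left(-23384 - 13361\right) \left(16576 + \frac{2061298}{862365}\right)\right)} = \frac{1}{32207 - \left(24062 - \frac{105065886380762}{172473}\right)} = \frac{1}{32207 - - \frac{105061736335436}{172473}} = \frac{1}{32207 + \left(-24062 + \frac{105065886380762}{172473}\right)} = \frac{1}{32207 + \frac{105061736335436}{172473}} = \frac{1}{\frac{105067291173347}{172473}} = \frac{172473}{105067291173347}$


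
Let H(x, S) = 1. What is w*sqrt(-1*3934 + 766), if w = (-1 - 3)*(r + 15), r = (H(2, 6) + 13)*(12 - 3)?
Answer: -6768*I*sqrt(22) ≈ -31745.0*I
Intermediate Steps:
r = 126 (r = (1 + 13)*(12 - 3) = 14*9 = 126)
w = -564 (w = (-1 - 3)*(126 + 15) = -4*141 = -564)
w*sqrt(-1*3934 + 766) = -564*sqrt(-1*3934 + 766) = -564*sqrt(-3934 + 766) = -6768*I*sqrt(22)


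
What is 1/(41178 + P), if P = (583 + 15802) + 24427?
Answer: 1/81990 ≈ 1.2197e-5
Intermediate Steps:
P = 40812 (P = 16385 + 24427 = 40812)
1/(41178 + P) = 1/(41178 + 40812) = 1/81990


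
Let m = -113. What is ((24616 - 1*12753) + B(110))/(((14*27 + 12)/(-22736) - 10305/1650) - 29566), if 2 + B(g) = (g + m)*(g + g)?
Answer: -7003313240/18489761473 ≈ -0.37877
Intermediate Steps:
B(g) = -2 + 2*g*(-113 + g) (B(g) = -2 + (g - 113)*(g + g) = -2 + (-113 + g)*(2*g) = -2 + 2*g*(-113 + g))
((24616 - 1*12753) + B(110))/(((14*27 + 12)/(-22736) - 10305/1650) - 29566) = ((24616 - 1*12753) + (-2 - 226*110 + 2*110**2))/(((14*27 + 12)/(-22736) - 10305/1650) - 29566) = ((24616 - 12753) + (-2 - 24860 + 2*12100))/(((378 + 12)*(-1/22736) - 10305*1/1650) - 29566) = (11863 + (-2 - 24860 + 24200))/((390*(-1/22736) - 687/110) - 29566) = (11863 - 662)/((-195/11368 - 687/110) - 29566) = 11201/(-3915633/625240 - 29566) = 11201/(-18489761473/625240) = 11201*(-625240/18489761473) = -7003313240/18489761473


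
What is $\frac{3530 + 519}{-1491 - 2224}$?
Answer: $- \frac{4049}{3715} \approx -1.0899$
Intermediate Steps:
$\frac{3530 + 519}{-1491 - 2224} = \frac{4049}{-1491 - 2224} = \frac{4049}{-3715} = 4049 \left(- \frac{1}{3715}\right) = - \frac{4049}{3715}$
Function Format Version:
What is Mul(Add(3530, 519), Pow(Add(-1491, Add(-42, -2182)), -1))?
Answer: Rational(-4049, 3715) ≈ -1.0899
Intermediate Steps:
Mul(Add(3530, 519), Pow(Add(-1491, Add(-42, -2182)), -1)) = Mul(4049, Pow(Add(-1491, -2224), -1)) = Mul(4049, Pow(-3715, -1)) = Mul(4049, Rational(-1, 3715)) = Rational(-4049, 3715)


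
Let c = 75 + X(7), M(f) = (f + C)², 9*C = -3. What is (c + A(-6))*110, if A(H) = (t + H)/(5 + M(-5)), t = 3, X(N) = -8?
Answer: 2215400/301 ≈ 7360.1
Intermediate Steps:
C = -⅓ (C = (⅑)*(-3) = -⅓ ≈ -0.33333)
M(f) = (-⅓ + f)² (M(f) = (f - ⅓)² = (-⅓ + f)²)
c = 67 (c = 75 - 8 = 67)
A(H) = 27/301 + 9*H/301 (A(H) = (3 + H)/(5 + (-1 + 3*(-5))²/9) = (3 + H)/(5 + (-1 - 15)²/9) = (3 + H)/(5 + (⅑)*(-16)²) = (3 + H)/(5 + (⅑)*256) = (3 + H)/(5 + 256/9) = (3 + H)/(301/9) = (3 + H)*(9/301) = 27/301 + 9*H/301)
(c + A(-6))*110 = (67 + (27/301 + (9/301)*(-6)))*110 = (67 + (27/301 - 54/301))*110 = (67 - 27/301)*110 = (20140/301)*110 = 2215400/301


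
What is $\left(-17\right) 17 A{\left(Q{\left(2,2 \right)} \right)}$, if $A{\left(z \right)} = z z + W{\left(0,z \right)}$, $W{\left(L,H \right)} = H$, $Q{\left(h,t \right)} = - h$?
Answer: $-578$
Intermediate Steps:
$A{\left(z \right)} = z + z^{2}$ ($A{\left(z \right)} = z z + z = z^{2} + z = z + z^{2}$)
$\left(-17\right) 17 A{\left(Q{\left(2,2 \right)} \right)} = \left(-17\right) 17 \left(-1\right) 2 \left(1 - 2\right) = - 289 \left(- 2 \left(1 - 2\right)\right) = - 289 \left(\left(-2\right) \left(-1\right)\right) = \left(-289\right) 2 = -578$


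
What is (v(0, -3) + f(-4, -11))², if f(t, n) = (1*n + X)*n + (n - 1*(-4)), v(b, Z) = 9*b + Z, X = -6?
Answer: 31329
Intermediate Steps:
v(b, Z) = Z + 9*b
f(t, n) = 4 + n + n*(-6 + n) (f(t, n) = (1*n - 6)*n + (n - 1*(-4)) = (n - 6)*n + (n + 4) = (-6 + n)*n + (4 + n) = n*(-6 + n) + (4 + n) = 4 + n + n*(-6 + n))
(v(0, -3) + f(-4, -11))² = ((-3 + 9*0) + (4 + (-11)² - 5*(-11)))² = ((-3 + 0) + (4 + 121 + 55))² = (-3 + 180)² = 177² = 31329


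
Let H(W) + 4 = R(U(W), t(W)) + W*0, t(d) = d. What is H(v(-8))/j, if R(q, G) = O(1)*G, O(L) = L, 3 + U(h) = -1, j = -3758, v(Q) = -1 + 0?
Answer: 5/3758 ≈ 0.0013305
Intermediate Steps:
v(Q) = -1
U(h) = -4 (U(h) = -3 - 1 = -4)
R(q, G) = G (R(q, G) = 1*G = G)
H(W) = -4 + W (H(W) = -4 + (W + W*0) = -4 + (W + 0) = -4 + W)
H(v(-8))/j = (-4 - 1)/(-3758) = -5*(-1/3758) = 5/3758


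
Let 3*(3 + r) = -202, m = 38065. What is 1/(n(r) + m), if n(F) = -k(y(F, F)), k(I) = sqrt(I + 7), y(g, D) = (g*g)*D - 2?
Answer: 1027755/39130887871 + 6*I*sqrt(7045347)/39130887871 ≈ 2.6265e-5 + 4.0699e-7*I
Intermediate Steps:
r = -211/3 (r = -3 + (1/3)*(-202) = -3 - 202/3 = -211/3 ≈ -70.333)
y(g, D) = -2 + D*g**2 (y(g, D) = g**2*D - 2 = D*g**2 - 2 = -2 + D*g**2)
k(I) = sqrt(7 + I)
n(F) = -sqrt(5 + F**3) (n(F) = -sqrt(7 + (-2 + F*F**2)) = -sqrt(7 + (-2 + F**3)) = -sqrt(5 + F**3))
1/(n(r) + m) = 1/(-sqrt(5 + (-211/3)**3) + 38065) = 1/(-sqrt(5 - 9393931/27) + 38065) = 1/(-sqrt(-9393796/27) + 38065) = 1/(-2*I*sqrt(7045347)/9 + 38065) = 1/(38065 - 2*I*sqrt(7045347)/9)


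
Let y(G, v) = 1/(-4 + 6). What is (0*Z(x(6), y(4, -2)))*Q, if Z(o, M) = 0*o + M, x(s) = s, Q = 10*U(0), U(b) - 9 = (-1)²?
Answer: 0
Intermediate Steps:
U(b) = 10 (U(b) = 9 + (-1)² = 9 + 1 = 10)
y(G, v) = ½ (y(G, v) = 1/2 = ½)
Q = 100 (Q = 10*10 = 100)
Z(o, M) = M (Z(o, M) = 0 + M = M)
(0*Z(x(6), y(4, -2)))*Q = (0*(½))*100 = 0*100 = 0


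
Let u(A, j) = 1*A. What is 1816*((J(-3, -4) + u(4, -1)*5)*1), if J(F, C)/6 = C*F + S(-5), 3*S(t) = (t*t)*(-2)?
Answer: -14528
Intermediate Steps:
S(t) = -2*t²/3 (S(t) = ((t*t)*(-2))/3 = (t²*(-2))/3 = (-2*t²)/3 = -2*t²/3)
J(F, C) = -100 + 6*C*F (J(F, C) = 6*(C*F - ⅔*(-5)²) = 6*(C*F - ⅔*25) = 6*(C*F - 50/3) = 6*(-50/3 + C*F) = -100 + 6*C*F)
u(A, j) = A
1816*((J(-3, -4) + u(4, -1)*5)*1) = 1816*(((-100 + 6*(-4)*(-3)) + 4*5)*1) = 1816*(((-100 + 72) + 20)*1) = 1816*((-28 + 20)*1) = 1816*(-8*1) = 1816*(-8) = -14528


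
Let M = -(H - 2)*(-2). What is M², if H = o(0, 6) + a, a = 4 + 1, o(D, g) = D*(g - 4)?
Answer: 36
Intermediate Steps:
o(D, g) = D*(-4 + g)
a = 5
H = 5 (H = 0*(-4 + 6) + 5 = 0*2 + 5 = 0 + 5 = 5)
M = 6 (M = -(5 - 2)*(-2) = -3*(-2) = -1*(-6) = 6)
M² = 6² = 36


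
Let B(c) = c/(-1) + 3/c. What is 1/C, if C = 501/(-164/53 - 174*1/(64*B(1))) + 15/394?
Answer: -5952158/669333843 ≈ -0.0088927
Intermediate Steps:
B(c) = -c + 3/c (B(c) = c*(-1) + 3/c = -c + 3/c)
C = -669333843/5952158 (C = 501/(-164/53 - 174*1/(64*(-1*1 + 3/1))) + 15/394 = 501/(-164*1/53 - 174*1/(64*(-1 + 3*1))) + 15*(1/394) = 501/(-164/53 - 174*1/(64*(-1 + 3))) + 15/394 = 501/(-164/53 - 174/(2*64)) + 15/394 = 501/(-164/53 - 174/128) + 15/394 = 501/(-164/53 - 174*1/128) + 15/394 = 501/(-164/53 - 87/64) + 15/394 = 501/(-15107/3392) + 15/394 = 501*(-3392/15107) + 15/394 = -1699392/15107 + 15/394 = -669333843/5952158 ≈ -112.45)
1/C = 1/(-669333843/5952158) = -5952158/669333843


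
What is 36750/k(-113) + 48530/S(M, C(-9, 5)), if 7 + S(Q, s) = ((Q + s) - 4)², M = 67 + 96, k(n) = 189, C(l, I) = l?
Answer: 39799520/202437 ≈ 196.60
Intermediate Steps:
M = 163
S(Q, s) = -7 + (-4 + Q + s)² (S(Q, s) = -7 + ((Q + s) - 4)² = -7 + (-4 + Q + s)²)
36750/k(-113) + 48530/S(M, C(-9, 5)) = 36750/189 + 48530/(-7 + (-4 + 163 - 9)²) = 36750*(1/189) + 48530/(-7 + 150²) = 1750/9 + 48530/(-7 + 22500) = 1750/9 + 48530/22493 = 39799520/202437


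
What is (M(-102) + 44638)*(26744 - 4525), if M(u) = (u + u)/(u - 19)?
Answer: 120013751038/121 ≈ 9.9185e+8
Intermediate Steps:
M(u) = 2*u/(-19 + u) (M(u) = (2*u)/(-19 + u) = 2*u/(-19 + u))
(M(-102) + 44638)*(26744 - 4525) = (2*(-102)/(-19 - 102) + 44638)*(26744 - 4525) = (2*(-102)/(-121) + 44638)*22219 = (2*(-102)*(-1/121) + 44638)*22219 = (204/121 + 44638)*22219 = (5401402/121)*22219 = 120013751038/121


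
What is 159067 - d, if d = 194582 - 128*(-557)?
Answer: -106811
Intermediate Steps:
d = 265878 (d = 194582 - 1*(-71296) = 194582 + 71296 = 265878)
159067 - d = 159067 - 1*265878 = 159067 - 265878 = -106811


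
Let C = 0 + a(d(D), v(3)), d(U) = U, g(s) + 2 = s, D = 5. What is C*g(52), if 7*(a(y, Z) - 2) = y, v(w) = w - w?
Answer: 950/7 ≈ 135.71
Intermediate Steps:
v(w) = 0
g(s) = -2 + s
a(y, Z) = 2 + y/7
C = 19/7 (C = 0 + (2 + (⅐)*5) = 0 + (2 + 5/7) = 0 + 19/7 = 19/7 ≈ 2.7143)
C*g(52) = 19*(-2 + 52)/7 = (19/7)*50 = 950/7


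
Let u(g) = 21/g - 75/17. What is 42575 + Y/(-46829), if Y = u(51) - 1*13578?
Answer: 1993758257/46829 ≈ 42575.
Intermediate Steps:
u(g) = -75/17 + 21/g (u(g) = 21/g - 75*1/17 = 21/g - 75/17 = -75/17 + 21/g)
Y = -13582 (Y = (-75/17 + 21/51) - 1*13578 = (-75/17 + 21*(1/51)) - 13578 = (-75/17 + 7/17) - 13578 = -4 - 13578 = -13582)
42575 + Y/(-46829) = 42575 - 13582/(-46829) = 42575 - 13582*(-1/46829) = 42575 + 13582/46829 = 1993758257/46829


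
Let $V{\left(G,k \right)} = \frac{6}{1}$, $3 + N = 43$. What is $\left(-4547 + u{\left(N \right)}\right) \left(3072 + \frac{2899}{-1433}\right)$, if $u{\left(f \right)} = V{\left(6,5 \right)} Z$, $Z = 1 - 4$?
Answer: $- \frac{20082699505}{1433} \approx -1.4014 \cdot 10^{7}$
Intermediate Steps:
$N = 40$ ($N = -3 + 43 = 40$)
$V{\left(G,k \right)} = 6$ ($V{\left(G,k \right)} = 6 \cdot 1 = 6$)
$Z = -3$
$u{\left(f \right)} = -18$ ($u{\left(f \right)} = 6 \left(-3\right) = -18$)
$\left(-4547 + u{\left(N \right)}\right) \left(3072 + \frac{2899}{-1433}\right) = \left(-4547 - 18\right) \left(3072 + \frac{2899}{-1433}\right) = - 4565 \left(3072 + 2899 \left(- \frac{1}{1433}\right)\right) = - 4565 \left(3072 - \frac{2899}{1433}\right) = \left(-4565\right) \frac{4399277}{1433} = - \frac{20082699505}{1433}$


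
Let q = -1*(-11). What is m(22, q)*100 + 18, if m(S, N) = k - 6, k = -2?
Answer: -782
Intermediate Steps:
q = 11
m(S, N) = -8 (m(S, N) = -2 - 6 = -8)
m(22, q)*100 + 18 = -8*100 + 18 = -800 + 18 = -782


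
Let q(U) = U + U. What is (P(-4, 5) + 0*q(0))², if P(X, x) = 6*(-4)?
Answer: 576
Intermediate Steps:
q(U) = 2*U
P(X, x) = -24
(P(-4, 5) + 0*q(0))² = (-24 + 0*(2*0))² = (-24 + 0*0)² = (-24 + 0)² = (-24)² = 576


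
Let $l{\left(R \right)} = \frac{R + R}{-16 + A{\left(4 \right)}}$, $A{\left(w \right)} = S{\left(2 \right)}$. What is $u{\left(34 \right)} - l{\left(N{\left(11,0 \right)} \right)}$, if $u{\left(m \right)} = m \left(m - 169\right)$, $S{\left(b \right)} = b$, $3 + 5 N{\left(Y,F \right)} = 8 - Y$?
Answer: $- \frac{160656}{35} \approx -4590.2$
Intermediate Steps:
$N{\left(Y,F \right)} = 1 - \frac{Y}{5}$ ($N{\left(Y,F \right)} = - \frac{3}{5} + \frac{8 - Y}{5} = - \frac{3}{5} - \left(- \frac{8}{5} + \frac{Y}{5}\right) = 1 - \frac{Y}{5}$)
$A{\left(w \right)} = 2$
$u{\left(m \right)} = m \left(-169 + m\right)$
$l{\left(R \right)} = - \frac{R}{7}$ ($l{\left(R \right)} = \frac{R + R}{-16 + 2} = \frac{2 R}{-14} = 2 R \left(- \frac{1}{14}\right) = - \frac{R}{7}$)
$u{\left(34 \right)} - l{\left(N{\left(11,0 \right)} \right)} = 34 \left(-169 + 34\right) - - \frac{1 - \frac{11}{5}}{7} = 34 \left(-135\right) - - \frac{1 - \frac{11}{5}}{7} = -4590 - \left(- \frac{1}{7}\right) \left(- \frac{6}{5}\right) = -4590 - \frac{6}{35} = - \frac{160656}{35}$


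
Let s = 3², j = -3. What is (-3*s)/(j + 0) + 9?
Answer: 18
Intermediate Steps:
s = 9
(-3*s)/(j + 0) + 9 = (-3*9)/(-3 + 0) + 9 = -27/(-3) + 9 = -⅓*(-27) + 9 = 9 + 9 = 18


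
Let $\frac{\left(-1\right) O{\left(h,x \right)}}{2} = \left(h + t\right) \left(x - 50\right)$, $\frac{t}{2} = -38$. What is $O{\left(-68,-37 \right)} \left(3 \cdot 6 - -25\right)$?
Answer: $-1077408$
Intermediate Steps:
$t = -76$ ($t = 2 \left(-38\right) = -76$)
$O{\left(h,x \right)} = - 2 \left(-76 + h\right) \left(-50 + x\right)$ ($O{\left(h,x \right)} = - 2 \left(h - 76\right) \left(x - 50\right) = - 2 \left(-76 + h\right) \left(-50 + x\right)$)
$O{\left(-68,-37 \right)} \left(3 \cdot 6 - -25\right) = \left(-7600 + 100 \left(-68\right) + 152 \left(-37\right) - \left(-136\right) \left(-37\right)\right) \left(3 \cdot 6 - -25\right) = \left(-7600 - 6800 - 5624 - 5032\right) \left(18 + 25\right) = \left(-25056\right) 43 = -1077408$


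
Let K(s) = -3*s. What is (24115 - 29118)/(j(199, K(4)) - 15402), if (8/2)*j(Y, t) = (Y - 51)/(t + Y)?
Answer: 935561/2880137 ≈ 0.32483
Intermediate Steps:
j(Y, t) = (-51 + Y)/(4*(Y + t)) (j(Y, t) = ((Y - 51)/(t + Y))/4 = ((-51 + Y)/(Y + t))/4 = (-51 + Y)/(4*(Y + t)))
(24115 - 29118)/(j(199, K(4)) - 15402) = (24115 - 29118)/((-51 + 199)/(4*(199 - 3*4)) - 15402) = -5003/((¼)*148/(199 - 12) - 15402) = -5003/((¼)*148/187 - 15402) = -5003/((¼)*(1/187)*148 - 15402) = -5003/(37/187 - 15402) = -5003/(-2880137/187) = -5003*(-187/2880137) = 935561/2880137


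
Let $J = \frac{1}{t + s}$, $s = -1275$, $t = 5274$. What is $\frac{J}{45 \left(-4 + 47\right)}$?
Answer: $\frac{1}{7738065} \approx 1.2923 \cdot 10^{-7}$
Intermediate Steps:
$J = \frac{1}{3999}$ ($J = \frac{1}{5274 - 1275} = \frac{1}{3999} \approx 0.00025006$)
$\frac{J}{45 \left(-4 + 47\right)} = \frac{1}{3999 \cdot 45 \left(-4 + 47\right)} = \frac{1}{3999 \cdot 45 \cdot 43} = \frac{1}{3999 \cdot 1935} = \frac{1}{3999} \cdot \frac{1}{1935} = \frac{1}{7738065}$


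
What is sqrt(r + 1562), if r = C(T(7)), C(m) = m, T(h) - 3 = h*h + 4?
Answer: sqrt(1618) ≈ 40.224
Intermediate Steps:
T(h) = 7 + h**2 (T(h) = 3 + (h*h + 4) = 3 + (h**2 + 4) = 3 + (4 + h**2) = 7 + h**2)
r = 56 (r = 7 + 7**2 = 7 + 49 = 56)
sqrt(r + 1562) = sqrt(56 + 1562) = sqrt(1618)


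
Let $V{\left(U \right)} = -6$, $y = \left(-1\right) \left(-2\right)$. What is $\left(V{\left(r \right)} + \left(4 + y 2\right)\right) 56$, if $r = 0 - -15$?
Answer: $112$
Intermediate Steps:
$r = 15$ ($r = 0 + 15 = 15$)
$y = 2$
$\left(V{\left(r \right)} + \left(4 + y 2\right)\right) 56 = \left(-6 + \left(4 + 2 \cdot 2\right)\right) 56 = \left(-6 + \left(4 + 4\right)\right) 56 = \left(-6 + 8\right) 56 = 2 \cdot 56 = 112$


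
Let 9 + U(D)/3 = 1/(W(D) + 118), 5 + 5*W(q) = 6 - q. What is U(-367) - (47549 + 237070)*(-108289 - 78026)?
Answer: 50801579821779/958 ≈ 5.3029e+10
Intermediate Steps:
W(q) = ⅕ - q/5 (W(q) = -1 + (6 - q)/5 = -1 + (6/5 - q/5) = ⅕ - q/5)
U(D) = -27 + 3/(591/5 - D/5) (U(D) = -27 + 3/((⅕ - D/5) + 118) = -27 + 3/(591/5 - D/5))
U(-367) - (47549 + 237070)*(-108289 - 78026) = 3*(5314 - 9*(-367))/(-591 - 367) - (47549 + 237070)*(-108289 - 78026) = 3*(5314 + 3303)/(-958) - 284619*(-186315) = 3*(-1/958)*8617 - 1*(-53028788985) = -25851/958 + 53028788985 = 50801579821779/958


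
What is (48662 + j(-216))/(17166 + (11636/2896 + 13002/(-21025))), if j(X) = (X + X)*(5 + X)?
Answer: 2128262689400/261354316877 ≈ 8.1432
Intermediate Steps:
j(X) = 2*X*(5 + X) (j(X) = (2*X)*(5 + X) = 2*X*(5 + X))
(48662 + j(-216))/(17166 + (11636/2896 + 13002/(-21025))) = (48662 + 2*(-216)*(5 - 216))/(17166 + (11636/2896 + 13002/(-21025))) = (48662 + 2*(-216)*(-211))/(17166 + (11636*(1/2896) + 13002*(-1/21025))) = (48662 + 91152)/(17166 + (2909/724 - 13002/21025)) = 139814/(17166 + 51748277/15222100) = 139814/(261354316877/15222100) = 139814*(15222100/261354316877) = 2128262689400/261354316877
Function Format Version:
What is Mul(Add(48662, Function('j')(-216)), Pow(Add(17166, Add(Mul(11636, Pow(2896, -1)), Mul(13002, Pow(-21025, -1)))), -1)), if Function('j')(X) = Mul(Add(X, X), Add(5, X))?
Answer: Rational(2128262689400, 261354316877) ≈ 8.1432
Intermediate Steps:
Function('j')(X) = Mul(2, X, Add(5, X)) (Function('j')(X) = Mul(Mul(2, X), Add(5, X)) = Mul(2, X, Add(5, X)))
Mul(Add(48662, Function('j')(-216)), Pow(Add(17166, Add(Mul(11636, Pow(2896, -1)), Mul(13002, Pow(-21025, -1)))), -1)) = Mul(Add(48662, Mul(2, -216, Add(5, -216))), Pow(Add(17166, Add(Mul(11636, Pow(2896, -1)), Mul(13002, Pow(-21025, -1)))), -1)) = Mul(Add(48662, Mul(2, -216, -211)), Pow(Add(17166, Add(Mul(11636, Rational(1, 2896)), Mul(13002, Rational(-1, 21025)))), -1)) = Mul(Add(48662, 91152), Pow(Add(17166, Add(Rational(2909, 724), Rational(-13002, 21025))), -1)) = Mul(139814, Pow(Add(17166, Rational(51748277, 15222100)), -1)) = Mul(139814, Pow(Rational(261354316877, 15222100), -1)) = Mul(139814, Rational(15222100, 261354316877)) = Rational(2128262689400, 261354316877)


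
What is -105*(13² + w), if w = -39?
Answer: -13650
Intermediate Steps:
-105*(13² + w) = -105*(13² - 39) = -105*(169 - 39) = -105*130 = -13650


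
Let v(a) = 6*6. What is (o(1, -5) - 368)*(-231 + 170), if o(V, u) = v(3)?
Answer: 20252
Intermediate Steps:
v(a) = 36
o(V, u) = 36
(o(1, -5) - 368)*(-231 + 170) = (36 - 368)*(-231 + 170) = -332*(-61) = 20252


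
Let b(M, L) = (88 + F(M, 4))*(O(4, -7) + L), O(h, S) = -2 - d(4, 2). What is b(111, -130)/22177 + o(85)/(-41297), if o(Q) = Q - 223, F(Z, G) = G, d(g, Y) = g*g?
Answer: -559239526/915843569 ≈ -0.61063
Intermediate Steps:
d(g, Y) = g²
O(h, S) = -18 (O(h, S) = -2 - 1*4² = -2 - 1*16 = -2 - 16 = -18)
b(M, L) = -1656 + 92*L (b(M, L) = (88 + 4)*(-18 + L) = 92*(-18 + L) = -1656 + 92*L)
o(Q) = -223 + Q
b(111, -130)/22177 + o(85)/(-41297) = (-1656 + 92*(-130))/22177 + (-223 + 85)/(-41297) = (-1656 - 11960)*(1/22177) - 138*(-1/41297) = -13616*1/22177 + 138/41297 = -13616/22177 + 138/41297 = -559239526/915843569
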